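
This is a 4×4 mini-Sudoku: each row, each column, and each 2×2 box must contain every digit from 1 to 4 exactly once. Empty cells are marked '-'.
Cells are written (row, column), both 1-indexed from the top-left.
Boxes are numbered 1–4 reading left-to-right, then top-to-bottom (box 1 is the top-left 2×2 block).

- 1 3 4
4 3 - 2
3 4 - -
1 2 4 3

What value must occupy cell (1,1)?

2

Row 1 already contains {1, 3, 4}.
Column 1 already contains {1, 3, 4}.
Its 2×2 block (box 1) already contains {1, 3, 4}.
The only value from 1–4 not eliminated is 2, so (1,1) = 2.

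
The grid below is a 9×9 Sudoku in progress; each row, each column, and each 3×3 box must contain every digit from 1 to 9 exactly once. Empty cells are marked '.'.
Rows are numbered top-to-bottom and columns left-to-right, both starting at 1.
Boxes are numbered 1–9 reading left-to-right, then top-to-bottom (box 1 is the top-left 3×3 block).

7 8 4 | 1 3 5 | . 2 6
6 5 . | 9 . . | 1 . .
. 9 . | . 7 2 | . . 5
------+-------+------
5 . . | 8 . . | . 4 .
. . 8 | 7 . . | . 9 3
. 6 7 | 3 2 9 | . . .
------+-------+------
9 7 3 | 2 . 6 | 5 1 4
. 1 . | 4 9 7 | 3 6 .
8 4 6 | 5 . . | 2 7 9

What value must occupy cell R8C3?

5

Cell R8C3 itself could take any of {2, 5} by direct elimination.
Consider where 5 can go in box 7.
R8C1 is out (column 1 already has a 5).
So the only cell in box 7 that can hold 5 is R8C3.
Therefore R8C3 = 5.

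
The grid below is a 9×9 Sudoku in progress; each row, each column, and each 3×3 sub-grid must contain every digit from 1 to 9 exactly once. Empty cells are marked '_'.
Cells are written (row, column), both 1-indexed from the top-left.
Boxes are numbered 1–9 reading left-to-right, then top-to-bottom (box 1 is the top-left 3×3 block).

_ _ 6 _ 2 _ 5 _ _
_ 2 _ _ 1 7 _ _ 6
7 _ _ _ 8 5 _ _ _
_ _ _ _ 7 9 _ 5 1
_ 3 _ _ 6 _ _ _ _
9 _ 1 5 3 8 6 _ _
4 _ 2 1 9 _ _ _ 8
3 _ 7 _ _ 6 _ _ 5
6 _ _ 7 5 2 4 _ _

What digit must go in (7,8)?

Cell (7,8) itself could take any of {3, 6, 7} by direct elimination.
Consider where 6 can go in row 7.
(7,2) is out (box 7 already has a 6).
(7,6) is out (column 6 already has a 6).
(7,7) is out (column 7 already has a 6).
So the only cell in row 7 that can hold 6 is (7,8).
Therefore (7,8) = 6.

6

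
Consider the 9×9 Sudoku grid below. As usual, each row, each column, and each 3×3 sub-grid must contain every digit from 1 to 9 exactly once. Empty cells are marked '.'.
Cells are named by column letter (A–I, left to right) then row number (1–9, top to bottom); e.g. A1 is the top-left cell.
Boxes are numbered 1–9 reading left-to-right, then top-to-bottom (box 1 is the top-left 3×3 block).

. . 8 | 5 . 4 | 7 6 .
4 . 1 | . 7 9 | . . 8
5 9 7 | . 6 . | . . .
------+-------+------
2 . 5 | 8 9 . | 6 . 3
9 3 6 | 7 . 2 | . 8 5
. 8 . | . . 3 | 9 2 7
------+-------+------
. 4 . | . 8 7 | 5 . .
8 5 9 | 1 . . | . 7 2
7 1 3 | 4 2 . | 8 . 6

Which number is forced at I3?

4

Cell I3 itself could take any of {1, 4} by direct elimination.
Consider where 4 can go in column I.
I1 is out (row 1 already has a 4).
I7 is out (row 7 already has a 4).
So the only cell in column I that can hold 4 is I3.
Therefore I3 = 4.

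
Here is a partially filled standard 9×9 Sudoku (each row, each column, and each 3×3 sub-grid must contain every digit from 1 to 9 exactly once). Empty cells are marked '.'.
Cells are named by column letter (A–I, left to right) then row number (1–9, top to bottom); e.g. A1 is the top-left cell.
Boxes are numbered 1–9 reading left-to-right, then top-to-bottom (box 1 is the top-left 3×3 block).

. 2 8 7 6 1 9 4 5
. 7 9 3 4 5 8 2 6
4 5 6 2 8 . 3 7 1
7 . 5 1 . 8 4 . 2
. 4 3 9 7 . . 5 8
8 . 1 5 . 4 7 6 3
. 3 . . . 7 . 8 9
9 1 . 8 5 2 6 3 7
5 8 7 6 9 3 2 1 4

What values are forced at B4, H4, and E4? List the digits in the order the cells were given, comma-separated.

For B4:
  Consider where 6 can go in row 4.
  E4 is out (column E already has a 6).
  H4 is out (column H already has a 6).
  So the only cell in row 4 that can hold 6 is B4.
  So B4 = 6.
For H4:
  Row 4 already contains {1, 2, 4, 5, 7, 8}.
  Column H already contains {1, 2, 3, 4, 5, 6, 7, 8}.
  Its 3×3 block (box 6) already contains {2, 3, 4, 5, 6, 7, 8}.
  The only value from 1–9 not eliminated is 9, so H4 = 9.
For E4:
  Row 4 already contains {1, 2, 4, 5, 7, 8}.
  Column E already contains {4, 5, 6, 7, 8, 9}.
  Its 3×3 block (box 5) already contains {1, 4, 5, 7, 8, 9}.
  The only value from 1–9 not eliminated is 3, so E4 = 3.

6,9,3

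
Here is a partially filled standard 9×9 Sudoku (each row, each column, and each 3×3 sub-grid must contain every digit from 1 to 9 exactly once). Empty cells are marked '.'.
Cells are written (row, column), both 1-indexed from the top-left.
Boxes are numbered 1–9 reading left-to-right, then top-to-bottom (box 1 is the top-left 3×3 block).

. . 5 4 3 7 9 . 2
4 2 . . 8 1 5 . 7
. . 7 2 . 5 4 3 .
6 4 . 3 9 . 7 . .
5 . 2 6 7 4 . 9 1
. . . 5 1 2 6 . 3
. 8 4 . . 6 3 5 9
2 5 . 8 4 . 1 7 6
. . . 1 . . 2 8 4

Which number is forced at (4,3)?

Cell (4,3) itself could take any of {1, 8} by direct elimination.
Consider where 1 can go in box 4.
(5,2) is out (row 5 already has a 1).
(6,1) is out (row 6 already has a 1).
(6,2) is out (row 6 already has a 1).
(6,3) is out (row 6 already has a 1).
So the only cell in box 4 that can hold 1 is (4,3).
Therefore (4,3) = 1.

1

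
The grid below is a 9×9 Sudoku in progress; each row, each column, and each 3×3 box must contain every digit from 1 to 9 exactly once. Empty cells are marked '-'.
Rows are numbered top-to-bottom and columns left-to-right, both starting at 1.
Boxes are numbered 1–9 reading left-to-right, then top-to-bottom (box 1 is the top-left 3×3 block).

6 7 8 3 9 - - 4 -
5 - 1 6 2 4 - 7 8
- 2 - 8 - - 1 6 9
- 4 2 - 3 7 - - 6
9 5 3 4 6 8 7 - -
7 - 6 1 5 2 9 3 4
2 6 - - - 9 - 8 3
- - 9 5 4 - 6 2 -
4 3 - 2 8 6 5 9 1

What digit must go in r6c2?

Row 6 already contains {1, 2, 3, 4, 5, 6, 7, 9}.
Column 2 already contains {2, 3, 4, 5, 6, 7}.
Its 3×3 block (box 4) already contains {2, 3, 4, 5, 6, 7, 9}.
The only value from 1–9 not eliminated is 8, so r6c2 = 8.

8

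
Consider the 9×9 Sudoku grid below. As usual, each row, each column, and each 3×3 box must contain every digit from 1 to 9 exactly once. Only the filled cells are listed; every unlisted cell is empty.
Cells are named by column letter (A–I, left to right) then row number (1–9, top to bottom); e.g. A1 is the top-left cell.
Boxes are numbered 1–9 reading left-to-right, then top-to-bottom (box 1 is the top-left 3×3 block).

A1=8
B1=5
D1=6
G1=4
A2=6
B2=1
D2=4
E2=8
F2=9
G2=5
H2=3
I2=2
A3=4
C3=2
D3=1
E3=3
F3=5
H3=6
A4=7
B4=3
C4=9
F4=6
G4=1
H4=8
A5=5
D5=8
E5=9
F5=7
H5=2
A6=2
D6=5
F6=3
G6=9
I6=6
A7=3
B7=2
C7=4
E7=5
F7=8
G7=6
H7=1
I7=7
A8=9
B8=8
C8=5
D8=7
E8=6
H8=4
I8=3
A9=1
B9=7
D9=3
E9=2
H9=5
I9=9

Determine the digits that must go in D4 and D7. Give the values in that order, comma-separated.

2,9

For D4:
  Row 4 already contains {1, 3, 6, 7, 8, 9}.
  Column D already contains {1, 3, 4, 5, 6, 7, 8}.
  Its 3×3 block (box 5) already contains {3, 5, 6, 7, 8, 9}.
  The only value from 1–9 not eliminated is 2, so D4 = 2.
For D7:
  Row 7 already contains {1, 2, 3, 4, 5, 6, 7, 8}.
  Column D already contains {1, 3, 4, 5, 6, 7, 8}.
  Its 3×3 block (box 8) already contains {2, 3, 5, 6, 7, 8}.
  The only value from 1–9 not eliminated is 9, so D7 = 9.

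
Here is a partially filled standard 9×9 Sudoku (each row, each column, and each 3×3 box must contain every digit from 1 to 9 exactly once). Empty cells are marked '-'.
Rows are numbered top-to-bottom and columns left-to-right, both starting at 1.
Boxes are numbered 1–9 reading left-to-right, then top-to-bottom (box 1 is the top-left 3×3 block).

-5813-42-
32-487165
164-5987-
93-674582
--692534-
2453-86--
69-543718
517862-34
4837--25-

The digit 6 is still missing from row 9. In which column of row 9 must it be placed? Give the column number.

9

Consider where 6 can go in row 9.
r9c5 is out (column 5 already has a 6).
r9c6 is out (box 8 already has a 6).
So the only cell in row 9 that can hold 6 is r9c9.
That is column 9.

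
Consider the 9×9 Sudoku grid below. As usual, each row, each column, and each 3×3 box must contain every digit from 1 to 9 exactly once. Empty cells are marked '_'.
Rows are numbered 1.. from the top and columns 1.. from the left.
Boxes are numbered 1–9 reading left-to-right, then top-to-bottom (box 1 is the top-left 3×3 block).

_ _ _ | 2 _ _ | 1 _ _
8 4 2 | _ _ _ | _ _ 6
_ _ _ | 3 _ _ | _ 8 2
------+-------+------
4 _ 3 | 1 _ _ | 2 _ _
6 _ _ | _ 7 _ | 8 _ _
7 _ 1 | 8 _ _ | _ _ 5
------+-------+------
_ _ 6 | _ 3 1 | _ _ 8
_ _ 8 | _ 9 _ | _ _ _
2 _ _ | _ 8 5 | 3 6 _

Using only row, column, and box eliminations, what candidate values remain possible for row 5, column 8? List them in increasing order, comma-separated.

Row 5 already contains {6, 7, 8}.
Column 8 already contains {6, 8}.
Its 3×3 block (box 6) already contains {2, 5, 8}.
Removing those from 1–9 leaves {1, 3, 4, 9} as the candidates for row 5, column 8.

1,3,4,9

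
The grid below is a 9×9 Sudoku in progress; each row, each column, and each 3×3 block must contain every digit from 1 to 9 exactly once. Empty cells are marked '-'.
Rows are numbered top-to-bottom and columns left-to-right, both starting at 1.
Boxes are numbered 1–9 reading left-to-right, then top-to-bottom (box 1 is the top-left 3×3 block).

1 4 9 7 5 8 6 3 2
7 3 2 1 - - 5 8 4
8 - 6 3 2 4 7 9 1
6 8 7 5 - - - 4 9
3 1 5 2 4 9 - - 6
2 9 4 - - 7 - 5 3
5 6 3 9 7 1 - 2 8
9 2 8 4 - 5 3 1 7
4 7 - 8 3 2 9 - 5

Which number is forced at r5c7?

Row 5 already contains {1, 2, 3, 4, 5, 6, 9}.
Column 7 already contains {3, 5, 6, 7, 9}.
Its 3×3 block (box 6) already contains {3, 4, 5, 6, 9}.
The only value from 1–9 not eliminated is 8, so r5c7 = 8.

8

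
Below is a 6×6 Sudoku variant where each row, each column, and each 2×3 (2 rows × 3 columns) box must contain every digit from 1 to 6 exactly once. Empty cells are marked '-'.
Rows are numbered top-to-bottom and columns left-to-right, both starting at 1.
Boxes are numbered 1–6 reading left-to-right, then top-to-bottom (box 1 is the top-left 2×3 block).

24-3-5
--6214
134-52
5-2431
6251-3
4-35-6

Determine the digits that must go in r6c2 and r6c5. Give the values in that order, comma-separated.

For r6c2:
  Row 6 already contains {3, 4, 5, 6}.
  Column 2 already contains {2, 3, 4}.
  Its 2×3 block (box 5) already contains {2, 3, 4, 5, 6}.
  The only value from 1–6 not eliminated is 1, so r6c2 = 1.
For r6c5:
  Row 6 already contains {3, 4, 5, 6}.
  Column 5 already contains {1, 3, 5}.
  Its 2×3 block (box 6) already contains {1, 3, 5, 6}.
  The only value from 1–6 not eliminated is 2, so r6c5 = 2.

1,2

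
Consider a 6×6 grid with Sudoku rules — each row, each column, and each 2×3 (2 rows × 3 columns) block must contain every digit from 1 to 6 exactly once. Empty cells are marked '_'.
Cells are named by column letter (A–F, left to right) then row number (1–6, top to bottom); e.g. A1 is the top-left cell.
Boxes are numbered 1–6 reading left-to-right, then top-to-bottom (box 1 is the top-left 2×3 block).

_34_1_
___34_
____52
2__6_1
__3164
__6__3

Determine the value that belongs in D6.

Cell D6 itself could take any of {2, 5} by direct elimination.
Consider where 5 can go in box 6.
E6 is out (column E already has a 5).
So the only cell in box 6 that can hold 5 is D6.
Therefore D6 = 5.

5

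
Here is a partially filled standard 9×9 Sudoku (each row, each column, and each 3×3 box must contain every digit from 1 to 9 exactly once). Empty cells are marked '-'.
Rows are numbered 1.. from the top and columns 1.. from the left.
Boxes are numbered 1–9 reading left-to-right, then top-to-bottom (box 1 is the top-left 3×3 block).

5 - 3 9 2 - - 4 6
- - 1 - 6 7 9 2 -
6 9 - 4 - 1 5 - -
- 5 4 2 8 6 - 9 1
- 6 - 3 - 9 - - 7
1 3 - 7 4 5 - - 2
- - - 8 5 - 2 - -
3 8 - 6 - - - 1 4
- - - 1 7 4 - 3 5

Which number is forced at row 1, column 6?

Row 1 already contains {2, 3, 4, 5, 6, 9}.
Column 6 already contains {1, 4, 5, 6, 7, 9}.
Its 3×3 block (box 2) already contains {1, 2, 4, 6, 7, 9}.
The only value from 1–9 not eliminated is 8, so row 1, column 6 = 8.

8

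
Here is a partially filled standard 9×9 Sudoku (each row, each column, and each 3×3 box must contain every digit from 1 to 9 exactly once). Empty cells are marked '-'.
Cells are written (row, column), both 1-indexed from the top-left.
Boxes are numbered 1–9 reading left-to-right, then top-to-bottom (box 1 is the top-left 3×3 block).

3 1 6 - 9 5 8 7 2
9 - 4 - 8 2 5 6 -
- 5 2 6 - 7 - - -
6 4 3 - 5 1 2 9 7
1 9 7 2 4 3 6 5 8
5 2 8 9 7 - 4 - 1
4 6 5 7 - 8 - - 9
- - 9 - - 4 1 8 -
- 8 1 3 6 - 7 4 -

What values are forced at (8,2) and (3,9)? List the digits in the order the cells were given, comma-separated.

3,4

For (8,2):
  Consider where 3 can go in column 2.
  (2,2) is out (box 1 already has a 3).
  So the only cell in column 2 that can hold 3 is (8,2).
  So (8,2) = 3.
For (3,9):
  Consider where 4 can go in column 9.
  (2,9) is out (row 2 already has a 4).
  (8,9) is out (row 8 already has a 4).
  (9,9) is out (row 9 already has a 4).
  So the only cell in column 9 that can hold 4 is (3,9).
  So (3,9) = 4.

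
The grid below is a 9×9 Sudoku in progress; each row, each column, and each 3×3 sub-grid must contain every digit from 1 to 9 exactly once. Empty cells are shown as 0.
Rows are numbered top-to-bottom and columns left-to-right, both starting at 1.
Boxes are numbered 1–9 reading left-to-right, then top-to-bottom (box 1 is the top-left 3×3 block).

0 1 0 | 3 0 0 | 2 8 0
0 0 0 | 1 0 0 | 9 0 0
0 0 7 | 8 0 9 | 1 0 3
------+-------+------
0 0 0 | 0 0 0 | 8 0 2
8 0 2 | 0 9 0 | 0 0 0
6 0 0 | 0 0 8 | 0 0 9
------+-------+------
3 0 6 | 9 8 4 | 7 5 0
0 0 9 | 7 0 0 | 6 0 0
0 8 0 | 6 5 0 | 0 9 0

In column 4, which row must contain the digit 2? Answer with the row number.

6

Consider where 2 can go in column 4.
R4C4 is out (row 4 already has a 2).
R5C4 is out (row 5 already has a 2).
So the only cell in column 4 that can hold 2 is R6C4.
That is row 6.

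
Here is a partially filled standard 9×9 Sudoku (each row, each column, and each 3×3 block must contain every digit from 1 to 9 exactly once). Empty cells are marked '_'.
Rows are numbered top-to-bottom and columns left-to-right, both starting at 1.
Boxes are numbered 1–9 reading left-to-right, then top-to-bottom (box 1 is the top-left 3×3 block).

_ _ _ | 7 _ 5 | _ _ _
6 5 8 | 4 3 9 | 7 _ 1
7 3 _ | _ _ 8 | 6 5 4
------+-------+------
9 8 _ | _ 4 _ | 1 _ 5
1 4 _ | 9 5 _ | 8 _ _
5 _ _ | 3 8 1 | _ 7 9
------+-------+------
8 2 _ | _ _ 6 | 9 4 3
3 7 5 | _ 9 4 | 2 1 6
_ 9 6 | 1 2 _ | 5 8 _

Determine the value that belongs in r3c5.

Row 3 already contains {3, 4, 5, 6, 7, 8}.
Column 5 already contains {2, 3, 4, 5, 8, 9}.
Its 3×3 block (box 2) already contains {3, 4, 5, 7, 8, 9}.
The only value from 1–9 not eliminated is 1, so r3c5 = 1.

1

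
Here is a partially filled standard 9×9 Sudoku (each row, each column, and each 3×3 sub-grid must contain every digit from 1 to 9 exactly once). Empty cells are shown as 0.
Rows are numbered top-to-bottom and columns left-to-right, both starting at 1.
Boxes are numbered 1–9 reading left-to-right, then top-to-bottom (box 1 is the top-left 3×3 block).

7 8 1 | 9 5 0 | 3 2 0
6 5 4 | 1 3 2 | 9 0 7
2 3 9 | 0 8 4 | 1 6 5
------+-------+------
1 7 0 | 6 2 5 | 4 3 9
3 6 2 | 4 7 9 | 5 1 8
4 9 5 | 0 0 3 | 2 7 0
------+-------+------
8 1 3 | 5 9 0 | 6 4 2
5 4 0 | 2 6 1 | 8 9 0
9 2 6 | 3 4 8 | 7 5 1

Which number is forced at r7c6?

Row 7 already contains {1, 2, 3, 4, 5, 6, 8, 9}.
Column 6 already contains {1, 2, 3, 4, 5, 8, 9}.
Its 3×3 block (box 8) already contains {1, 2, 3, 4, 5, 6, 8, 9}.
The only value from 1–9 not eliminated is 7, so r7c6 = 7.

7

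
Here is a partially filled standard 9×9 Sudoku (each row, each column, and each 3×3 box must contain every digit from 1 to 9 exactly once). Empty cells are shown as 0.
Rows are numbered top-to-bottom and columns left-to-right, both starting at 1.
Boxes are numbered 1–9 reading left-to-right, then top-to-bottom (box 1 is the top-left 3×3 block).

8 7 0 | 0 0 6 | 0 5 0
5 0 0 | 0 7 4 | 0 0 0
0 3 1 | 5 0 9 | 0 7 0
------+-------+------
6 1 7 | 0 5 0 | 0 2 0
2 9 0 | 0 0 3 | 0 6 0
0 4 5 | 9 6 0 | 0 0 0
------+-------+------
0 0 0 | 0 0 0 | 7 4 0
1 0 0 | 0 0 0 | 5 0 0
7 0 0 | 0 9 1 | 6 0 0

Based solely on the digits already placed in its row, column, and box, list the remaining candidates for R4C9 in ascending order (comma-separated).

3,4,8,9

Row 4 already contains {1, 2, 5, 6, 7}.
Column 9 already contains {}.
Its 3×3 block (box 6) already contains {2, 6}.
Removing those from 1–9 leaves {3, 4, 8, 9} as the candidates for R4C9.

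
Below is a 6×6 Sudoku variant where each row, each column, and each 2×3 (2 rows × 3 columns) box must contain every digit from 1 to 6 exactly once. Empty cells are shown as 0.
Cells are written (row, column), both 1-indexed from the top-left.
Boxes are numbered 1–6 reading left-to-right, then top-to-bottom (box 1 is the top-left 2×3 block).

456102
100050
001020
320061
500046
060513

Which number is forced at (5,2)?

Cell (5,2) itself could take any of {1, 3} by direct elimination.
Consider where 1 can go in column 2.
(2,2) is out (row 2 already has a 1).
(3,2) is out (row 3 already has a 1).
So the only cell in column 2 that can hold 1 is (5,2).
Therefore (5,2) = 1.

1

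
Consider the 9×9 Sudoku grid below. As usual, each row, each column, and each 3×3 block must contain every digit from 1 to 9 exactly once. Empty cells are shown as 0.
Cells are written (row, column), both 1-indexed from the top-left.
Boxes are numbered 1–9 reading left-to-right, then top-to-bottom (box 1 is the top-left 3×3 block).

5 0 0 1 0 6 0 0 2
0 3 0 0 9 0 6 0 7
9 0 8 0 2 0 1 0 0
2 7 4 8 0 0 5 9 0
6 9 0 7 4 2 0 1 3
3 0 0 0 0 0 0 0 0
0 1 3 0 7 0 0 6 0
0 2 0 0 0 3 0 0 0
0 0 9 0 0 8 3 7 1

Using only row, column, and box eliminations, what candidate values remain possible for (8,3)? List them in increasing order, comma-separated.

Row 8 already contains {2, 3}.
Column 3 already contains {3, 4, 8, 9}.
Its 3×3 block (box 7) already contains {1, 2, 3, 9}.
Removing those from 1–9 leaves {5, 6, 7} as the candidates for (8,3).

5,6,7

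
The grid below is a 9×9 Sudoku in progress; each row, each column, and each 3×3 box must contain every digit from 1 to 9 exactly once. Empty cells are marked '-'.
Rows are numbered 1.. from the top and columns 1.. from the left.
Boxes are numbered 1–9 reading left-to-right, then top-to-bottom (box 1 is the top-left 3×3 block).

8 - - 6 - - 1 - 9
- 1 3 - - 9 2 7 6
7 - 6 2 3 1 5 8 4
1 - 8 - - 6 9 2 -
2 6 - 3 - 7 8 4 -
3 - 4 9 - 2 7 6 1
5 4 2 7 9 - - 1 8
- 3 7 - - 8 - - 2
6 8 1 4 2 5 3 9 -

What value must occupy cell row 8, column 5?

Cell row 8, column 5 itself could take any of {1, 6} by direct elimination.
Consider where 6 can go in box 8.
row 7, column 6 is out (column 6 already has a 6).
row 8, column 4 is out (column 4 already has a 6).
So the only cell in box 8 that can hold 6 is row 8, column 5.
Therefore row 8, column 5 = 6.

6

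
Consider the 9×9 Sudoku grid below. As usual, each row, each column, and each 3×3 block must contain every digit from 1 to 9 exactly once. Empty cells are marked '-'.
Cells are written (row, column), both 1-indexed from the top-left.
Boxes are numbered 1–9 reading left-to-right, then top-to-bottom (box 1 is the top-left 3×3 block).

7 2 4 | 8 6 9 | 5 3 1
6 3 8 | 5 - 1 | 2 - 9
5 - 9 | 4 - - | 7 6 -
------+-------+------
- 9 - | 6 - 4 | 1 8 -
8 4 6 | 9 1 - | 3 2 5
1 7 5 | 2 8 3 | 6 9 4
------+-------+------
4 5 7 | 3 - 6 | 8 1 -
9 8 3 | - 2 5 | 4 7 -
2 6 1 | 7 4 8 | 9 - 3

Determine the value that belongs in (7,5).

9

Row 7 already contains {1, 3, 4, 5, 6, 7, 8}.
Column 5 already contains {1, 2, 4, 6, 8}.
Its 3×3 block (box 8) already contains {2, 3, 4, 5, 6, 7, 8}.
The only value from 1–9 not eliminated is 9, so (7,5) = 9.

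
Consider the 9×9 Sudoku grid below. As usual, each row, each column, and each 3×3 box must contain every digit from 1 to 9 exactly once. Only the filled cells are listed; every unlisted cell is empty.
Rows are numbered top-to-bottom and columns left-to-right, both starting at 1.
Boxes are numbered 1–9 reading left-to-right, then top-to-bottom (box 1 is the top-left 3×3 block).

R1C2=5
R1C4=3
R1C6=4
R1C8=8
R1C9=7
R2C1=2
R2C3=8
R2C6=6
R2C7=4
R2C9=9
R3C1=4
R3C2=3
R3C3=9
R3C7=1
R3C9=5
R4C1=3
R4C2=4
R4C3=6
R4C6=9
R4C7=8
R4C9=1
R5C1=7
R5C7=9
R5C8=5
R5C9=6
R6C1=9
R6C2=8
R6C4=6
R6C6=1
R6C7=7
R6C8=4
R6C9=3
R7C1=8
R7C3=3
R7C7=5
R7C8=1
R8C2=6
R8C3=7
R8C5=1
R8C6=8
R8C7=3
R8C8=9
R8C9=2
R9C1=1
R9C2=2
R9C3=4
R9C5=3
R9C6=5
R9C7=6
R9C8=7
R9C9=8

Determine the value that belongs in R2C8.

Row 2 already contains {2, 4, 6, 8, 9}.
Column 8 already contains {1, 4, 5, 7, 8, 9}.
Its 3×3 block (box 3) already contains {1, 4, 5, 7, 8, 9}.
The only value from 1–9 not eliminated is 3, so R2C8 = 3.

3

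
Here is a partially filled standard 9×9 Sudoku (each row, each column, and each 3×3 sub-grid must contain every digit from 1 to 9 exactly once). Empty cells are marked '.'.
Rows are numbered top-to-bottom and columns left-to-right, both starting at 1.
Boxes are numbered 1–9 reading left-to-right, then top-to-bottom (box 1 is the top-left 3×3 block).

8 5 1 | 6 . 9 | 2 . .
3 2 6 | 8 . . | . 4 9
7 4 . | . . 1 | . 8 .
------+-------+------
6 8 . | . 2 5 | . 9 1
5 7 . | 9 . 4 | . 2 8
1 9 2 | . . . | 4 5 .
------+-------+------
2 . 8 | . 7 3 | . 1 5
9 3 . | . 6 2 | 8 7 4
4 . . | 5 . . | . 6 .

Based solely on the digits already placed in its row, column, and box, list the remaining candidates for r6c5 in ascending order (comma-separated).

Row 6 already contains {1, 2, 4, 5, 9}.
Column 5 already contains {2, 6, 7}.
Its 3×3 block (box 5) already contains {2, 4, 5, 9}.
Removing those from 1–9 leaves {3, 8} as the candidates for r6c5.

3,8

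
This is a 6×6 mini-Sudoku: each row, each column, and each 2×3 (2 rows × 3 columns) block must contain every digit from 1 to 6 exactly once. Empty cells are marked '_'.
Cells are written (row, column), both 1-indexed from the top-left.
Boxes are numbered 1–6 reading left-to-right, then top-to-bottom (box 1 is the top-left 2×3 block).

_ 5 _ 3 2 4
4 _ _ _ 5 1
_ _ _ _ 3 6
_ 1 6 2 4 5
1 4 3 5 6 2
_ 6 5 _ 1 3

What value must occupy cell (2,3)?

2

Row 2 already contains {1, 4, 5}.
Column 3 already contains {3, 5, 6}.
Its 2×3 block (box 1) already contains {4, 5}.
The only value from 1–6 not eliminated is 2, so (2,3) = 2.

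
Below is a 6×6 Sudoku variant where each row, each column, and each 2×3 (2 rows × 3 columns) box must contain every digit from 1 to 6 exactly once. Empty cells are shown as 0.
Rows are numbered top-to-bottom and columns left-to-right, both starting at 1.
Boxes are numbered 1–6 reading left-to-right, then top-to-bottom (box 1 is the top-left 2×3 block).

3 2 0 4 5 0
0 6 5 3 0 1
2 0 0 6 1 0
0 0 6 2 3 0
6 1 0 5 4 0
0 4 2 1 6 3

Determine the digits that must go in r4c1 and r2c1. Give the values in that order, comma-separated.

For r4c1:
  Consider where 1 can go in box 3.
  r3c2 is out (row 3 already has a 1).
  r3c3 is out (row 3 already has a 1).
  r4c2 is out (column 2 already has a 1).
  So the only cell in box 3 that can hold 1 is r4c1.
  So r4c1 = 1.
For r2c1:
  Row 2 already contains {1, 3, 5, 6}.
  Column 1 already contains {2, 3, 6}.
  Its 2×3 block (box 1) already contains {2, 3, 5, 6}.
  The only value from 1–6 not eliminated is 4, so r2c1 = 4.

1,4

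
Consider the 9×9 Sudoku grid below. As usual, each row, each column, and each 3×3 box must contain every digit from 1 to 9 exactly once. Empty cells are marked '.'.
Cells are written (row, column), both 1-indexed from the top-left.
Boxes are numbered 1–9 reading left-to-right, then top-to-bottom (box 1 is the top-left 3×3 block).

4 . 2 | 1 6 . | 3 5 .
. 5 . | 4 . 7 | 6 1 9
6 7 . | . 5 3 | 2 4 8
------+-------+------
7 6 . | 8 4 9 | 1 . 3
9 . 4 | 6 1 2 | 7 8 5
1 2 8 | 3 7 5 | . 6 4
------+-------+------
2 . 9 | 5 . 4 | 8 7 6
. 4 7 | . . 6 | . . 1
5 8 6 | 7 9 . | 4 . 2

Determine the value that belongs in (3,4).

9

Row 3 already contains {2, 3, 4, 5, 6, 7, 8}.
Column 4 already contains {1, 3, 4, 5, 6, 7, 8}.
Its 3×3 block (box 2) already contains {1, 3, 4, 5, 6, 7}.
The only value from 1–9 not eliminated is 9, so (3,4) = 9.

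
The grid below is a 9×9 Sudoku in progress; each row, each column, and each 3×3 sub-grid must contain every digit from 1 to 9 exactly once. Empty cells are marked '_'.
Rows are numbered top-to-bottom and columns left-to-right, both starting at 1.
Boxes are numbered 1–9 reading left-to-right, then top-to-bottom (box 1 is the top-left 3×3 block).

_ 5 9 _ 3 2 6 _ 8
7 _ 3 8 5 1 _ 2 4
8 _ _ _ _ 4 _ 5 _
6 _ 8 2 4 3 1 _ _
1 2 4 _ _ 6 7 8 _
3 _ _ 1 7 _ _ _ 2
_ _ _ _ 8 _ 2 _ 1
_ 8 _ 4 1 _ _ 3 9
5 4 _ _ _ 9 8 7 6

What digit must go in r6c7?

Cell r6c7 itself could take any of {4, 5, 9} by direct elimination.
Consider where 4 can go in column 7.
r2c7 is out (row 2 already has a 4).
r3c7 is out (row 3 already has a 4).
r8c7 is out (row 8 already has a 4).
So the only cell in column 7 that can hold 4 is r6c7.
Therefore r6c7 = 4.

4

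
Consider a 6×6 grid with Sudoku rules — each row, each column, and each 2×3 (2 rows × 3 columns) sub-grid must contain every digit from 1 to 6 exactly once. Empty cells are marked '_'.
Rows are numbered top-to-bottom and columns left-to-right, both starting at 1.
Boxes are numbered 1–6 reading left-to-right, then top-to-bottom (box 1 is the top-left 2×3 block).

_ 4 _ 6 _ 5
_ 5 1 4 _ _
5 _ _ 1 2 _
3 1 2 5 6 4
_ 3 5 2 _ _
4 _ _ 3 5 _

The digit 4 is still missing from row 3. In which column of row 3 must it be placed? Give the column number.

3

Consider where 4 can go in row 3.
r3c2 is out (column 2 already has a 4).
r3c6 is out (column 6 already has a 4).
So the only cell in row 3 that can hold 4 is r3c3.
That is column 3.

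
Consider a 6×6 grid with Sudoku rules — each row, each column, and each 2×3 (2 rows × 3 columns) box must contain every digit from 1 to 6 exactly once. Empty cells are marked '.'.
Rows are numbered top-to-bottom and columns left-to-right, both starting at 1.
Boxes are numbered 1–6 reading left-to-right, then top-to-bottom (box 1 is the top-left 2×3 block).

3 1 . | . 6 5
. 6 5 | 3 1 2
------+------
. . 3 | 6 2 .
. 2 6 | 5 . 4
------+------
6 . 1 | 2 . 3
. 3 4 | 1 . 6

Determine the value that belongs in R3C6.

Row 3 already contains {2, 3, 6}.
Column 6 already contains {2, 3, 4, 5, 6}.
Its 2×3 block (box 4) already contains {2, 4, 5, 6}.
The only value from 1–6 not eliminated is 1, so R3C6 = 1.

1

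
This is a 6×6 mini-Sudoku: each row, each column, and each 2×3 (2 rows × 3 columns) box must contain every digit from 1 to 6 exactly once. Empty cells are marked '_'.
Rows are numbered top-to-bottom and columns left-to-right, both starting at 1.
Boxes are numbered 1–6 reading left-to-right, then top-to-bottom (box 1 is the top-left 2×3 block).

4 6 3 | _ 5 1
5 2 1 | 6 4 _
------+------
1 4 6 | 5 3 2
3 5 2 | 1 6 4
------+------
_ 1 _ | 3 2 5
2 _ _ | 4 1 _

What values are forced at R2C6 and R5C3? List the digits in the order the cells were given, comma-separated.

3,4

For R2C6:
  Row 2 already contains {1, 2, 4, 5, 6}.
  Column 6 already contains {1, 2, 4, 5}.
  Its 2×3 block (box 2) already contains {1, 4, 5, 6}.
  The only value from 1–6 not eliminated is 3, so R2C6 = 3.
For R5C3:
  Row 5 already contains {1, 2, 3, 5}.
  Column 3 already contains {1, 2, 3, 6}.
  Its 2×3 block (box 5) already contains {1, 2}.
  The only value from 1–6 not eliminated is 4, so R5C3 = 4.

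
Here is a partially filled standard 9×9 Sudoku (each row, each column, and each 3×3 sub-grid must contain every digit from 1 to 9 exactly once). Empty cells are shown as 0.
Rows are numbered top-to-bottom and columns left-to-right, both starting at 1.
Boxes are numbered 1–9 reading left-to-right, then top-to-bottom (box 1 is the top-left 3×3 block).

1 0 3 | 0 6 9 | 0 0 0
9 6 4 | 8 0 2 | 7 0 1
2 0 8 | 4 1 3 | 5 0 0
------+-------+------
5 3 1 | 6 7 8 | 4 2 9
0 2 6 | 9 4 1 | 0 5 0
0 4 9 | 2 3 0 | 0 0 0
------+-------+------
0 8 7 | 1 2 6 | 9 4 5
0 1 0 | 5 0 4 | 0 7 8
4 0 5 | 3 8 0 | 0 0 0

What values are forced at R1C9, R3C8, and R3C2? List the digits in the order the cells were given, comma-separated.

For R1C9:
  Consider where 4 can go in box 3.
  R1C7 is out (column 7 already has a 4).
  R1C8 is out (column 8 already has a 4).
  R2C8 is out (row 2 already has a 4).
  R3C8 is out (row 3 already has a 4).
  R3C9 is out (row 3 already has a 4).
  So the only cell in box 3 that can hold 4 is R1C9.
  So R1C9 = 4.
For R3C8:
  Consider where 9 can go in row 3.
  R3C2 is out (box 1 already has a 9).
  R3C9 is out (column 9 already has a 9).
  So the only cell in row 3 that can hold 9 is R3C8.
  So R3C8 = 9.
For R3C2:
  Row 3 already contains {1, 2, 3, 4, 5, 8}.
  Column 2 already contains {1, 2, 3, 4, 6, 8}.
  Its 3×3 block (box 1) already contains {1, 2, 3, 4, 6, 8, 9}.
  The only value from 1–9 not eliminated is 7, so R3C2 = 7.

4,9,7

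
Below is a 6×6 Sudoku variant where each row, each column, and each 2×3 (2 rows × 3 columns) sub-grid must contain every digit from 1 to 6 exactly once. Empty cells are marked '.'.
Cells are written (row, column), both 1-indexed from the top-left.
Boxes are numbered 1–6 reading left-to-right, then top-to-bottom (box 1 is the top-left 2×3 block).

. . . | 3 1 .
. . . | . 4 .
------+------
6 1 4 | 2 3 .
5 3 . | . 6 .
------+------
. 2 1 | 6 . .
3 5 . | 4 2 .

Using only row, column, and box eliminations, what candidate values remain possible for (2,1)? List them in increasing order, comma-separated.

1,2

Row 2 already contains {4}.
Column 1 already contains {3, 5, 6}.
Its 2×3 block (box 1) already contains {}.
Removing those from 1–6 leaves {1, 2} as the candidates for (2,1).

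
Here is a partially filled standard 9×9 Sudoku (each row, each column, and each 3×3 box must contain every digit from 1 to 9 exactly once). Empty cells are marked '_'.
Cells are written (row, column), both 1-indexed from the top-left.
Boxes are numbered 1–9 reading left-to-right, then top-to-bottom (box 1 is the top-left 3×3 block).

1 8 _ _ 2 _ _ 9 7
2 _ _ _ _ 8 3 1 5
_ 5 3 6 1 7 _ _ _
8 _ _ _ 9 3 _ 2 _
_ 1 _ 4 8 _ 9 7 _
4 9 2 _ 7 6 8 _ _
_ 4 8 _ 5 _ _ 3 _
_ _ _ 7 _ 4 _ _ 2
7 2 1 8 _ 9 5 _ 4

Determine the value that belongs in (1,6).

5

Row 1 already contains {1, 2, 7, 8, 9}.
Column 6 already contains {3, 4, 6, 7, 8, 9}.
Its 3×3 block (box 2) already contains {1, 2, 6, 7, 8}.
The only value from 1–9 not eliminated is 5, so (1,6) = 5.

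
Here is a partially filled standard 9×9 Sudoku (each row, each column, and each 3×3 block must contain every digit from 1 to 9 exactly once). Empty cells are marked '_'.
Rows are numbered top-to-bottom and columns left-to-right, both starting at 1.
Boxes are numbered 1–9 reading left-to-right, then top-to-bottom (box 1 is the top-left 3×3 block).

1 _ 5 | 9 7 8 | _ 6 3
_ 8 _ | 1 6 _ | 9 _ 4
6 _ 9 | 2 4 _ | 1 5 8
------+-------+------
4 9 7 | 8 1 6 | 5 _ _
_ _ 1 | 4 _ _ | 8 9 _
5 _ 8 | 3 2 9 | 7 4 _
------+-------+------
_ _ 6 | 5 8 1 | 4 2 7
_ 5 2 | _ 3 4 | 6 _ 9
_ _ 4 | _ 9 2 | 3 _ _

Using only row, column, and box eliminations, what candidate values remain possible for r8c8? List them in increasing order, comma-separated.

Row 8 already contains {2, 3, 4, 5, 6, 9}.
Column 8 already contains {2, 4, 5, 6, 9}.
Its 3×3 block (box 9) already contains {2, 3, 4, 6, 7, 9}.
Removing those from 1–9 leaves {1, 8} as the candidates for r8c8.

1,8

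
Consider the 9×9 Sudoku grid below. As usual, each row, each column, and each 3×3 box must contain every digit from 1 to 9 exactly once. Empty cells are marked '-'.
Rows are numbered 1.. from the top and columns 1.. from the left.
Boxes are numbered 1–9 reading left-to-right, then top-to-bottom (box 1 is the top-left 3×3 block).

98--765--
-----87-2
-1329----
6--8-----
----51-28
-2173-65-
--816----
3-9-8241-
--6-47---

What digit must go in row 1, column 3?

Cell row 1, column 3 itself could take any of {2, 4} by direct elimination.
Consider where 2 can go in box 1.
row 2, column 1 is out (row 2 already has a 2).
row 2, column 2 is out (row 2 already has a 2).
row 2, column 3 is out (row 2 already has a 2).
row 3, column 1 is out (row 3 already has a 2).
So the only cell in box 1 that can hold 2 is row 1, column 3.
Therefore row 1, column 3 = 2.

2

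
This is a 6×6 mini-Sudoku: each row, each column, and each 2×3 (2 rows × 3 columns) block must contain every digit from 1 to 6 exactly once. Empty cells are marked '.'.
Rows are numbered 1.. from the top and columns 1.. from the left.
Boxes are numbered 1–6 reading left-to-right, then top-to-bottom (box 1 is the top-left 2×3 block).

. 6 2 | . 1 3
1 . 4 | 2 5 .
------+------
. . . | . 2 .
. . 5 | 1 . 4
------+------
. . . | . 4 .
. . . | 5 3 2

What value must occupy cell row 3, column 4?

3

Cell row 3, column 4 itself could take any of {3, 6} by direct elimination.
Consider where 3 can go in column 4.
row 1, column 4 is out (row 1 already has a 3).
row 5, column 4 is out (box 6 already has a 3).
So the only cell in column 4 that can hold 3 is row 3, column 4.
Therefore row 3, column 4 = 3.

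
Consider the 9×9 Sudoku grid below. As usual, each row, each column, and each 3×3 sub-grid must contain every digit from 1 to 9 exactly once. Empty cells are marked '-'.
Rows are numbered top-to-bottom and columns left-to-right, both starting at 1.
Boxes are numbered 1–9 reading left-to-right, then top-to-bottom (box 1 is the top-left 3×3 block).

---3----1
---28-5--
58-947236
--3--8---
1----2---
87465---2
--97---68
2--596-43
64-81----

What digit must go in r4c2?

2

Cell r4c2 itself could take any of {2, 5, 6, 9} by direct elimination.
Consider where 2 can go in box 4.
r4c1 is out (column 1 already has a 2).
r5c2 is out (row 5 already has a 2).
r5c3 is out (row 5 already has a 2).
So the only cell in box 4 that can hold 2 is r4c2.
Therefore r4c2 = 2.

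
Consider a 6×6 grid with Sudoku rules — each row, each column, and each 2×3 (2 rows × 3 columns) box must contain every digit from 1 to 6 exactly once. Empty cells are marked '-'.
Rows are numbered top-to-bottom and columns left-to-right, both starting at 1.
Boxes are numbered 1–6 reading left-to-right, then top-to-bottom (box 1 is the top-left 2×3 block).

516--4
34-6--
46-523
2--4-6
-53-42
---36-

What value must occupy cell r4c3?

5

Cell r4c3 itself could take any of {1, 5} by direct elimination.
Consider where 5 can go in column 3.
r2c3 is out (box 1 already has a 5).
r3c3 is out (row 3 already has a 5).
r6c3 is out (box 5 already has a 5).
So the only cell in column 3 that can hold 5 is r4c3.
Therefore r4c3 = 5.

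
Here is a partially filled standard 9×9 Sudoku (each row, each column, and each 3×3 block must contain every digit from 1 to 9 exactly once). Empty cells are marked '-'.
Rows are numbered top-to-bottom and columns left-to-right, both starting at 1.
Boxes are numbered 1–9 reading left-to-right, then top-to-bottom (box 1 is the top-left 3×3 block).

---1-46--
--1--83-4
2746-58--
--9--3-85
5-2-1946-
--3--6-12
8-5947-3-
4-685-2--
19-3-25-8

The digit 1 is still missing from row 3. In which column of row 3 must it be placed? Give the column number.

Consider where 1 can go in row 3.
r3c5 is out (column 5 already has a 1).
r3c8 is out (column 8 already has a 1).
So the only cell in row 3 that can hold 1 is r3c9.
That is column 9.

9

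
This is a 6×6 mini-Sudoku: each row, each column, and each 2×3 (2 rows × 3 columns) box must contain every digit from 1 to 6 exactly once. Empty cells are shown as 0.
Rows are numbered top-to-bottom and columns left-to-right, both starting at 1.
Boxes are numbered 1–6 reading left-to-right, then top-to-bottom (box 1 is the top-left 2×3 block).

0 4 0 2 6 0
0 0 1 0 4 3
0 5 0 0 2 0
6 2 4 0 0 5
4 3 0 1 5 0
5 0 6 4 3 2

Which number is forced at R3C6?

Cell R3C6 itself could take any of {1, 4, 6} by direct elimination.
Consider where 4 can go in column 6.
R1C6 is out (row 1 already has a 4).
R5C6 is out (row 5 already has a 4).
So the only cell in column 6 that can hold 4 is R3C6.
Therefore R3C6 = 4.

4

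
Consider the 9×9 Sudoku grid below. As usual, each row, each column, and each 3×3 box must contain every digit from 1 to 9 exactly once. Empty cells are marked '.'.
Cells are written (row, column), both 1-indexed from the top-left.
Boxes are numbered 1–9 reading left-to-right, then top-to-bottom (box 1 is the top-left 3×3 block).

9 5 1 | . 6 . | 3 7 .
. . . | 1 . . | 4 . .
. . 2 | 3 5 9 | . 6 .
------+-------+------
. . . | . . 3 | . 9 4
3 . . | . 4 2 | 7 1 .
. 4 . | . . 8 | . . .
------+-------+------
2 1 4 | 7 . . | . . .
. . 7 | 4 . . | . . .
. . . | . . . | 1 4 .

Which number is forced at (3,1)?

4

Cell (3,1) itself could take any of {4, 7, 8} by direct elimination.
Consider where 4 can go in box 1.
(2,1) is out (row 2 already has a 4).
(2,2) is out (row 2 already has a 4).
(2,3) is out (row 2 already has a 4).
(3,2) is out (column 2 already has a 4).
So the only cell in box 1 that can hold 4 is (3,1).
Therefore (3,1) = 4.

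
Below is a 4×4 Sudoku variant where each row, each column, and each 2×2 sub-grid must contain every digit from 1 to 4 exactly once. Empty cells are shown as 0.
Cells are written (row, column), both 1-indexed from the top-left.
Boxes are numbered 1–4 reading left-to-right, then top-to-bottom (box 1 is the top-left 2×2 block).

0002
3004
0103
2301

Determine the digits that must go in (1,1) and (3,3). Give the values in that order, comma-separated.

1,2

For (1,1):
  Consider where 1 can go in column 1.
  (3,1) is out (row 3 already has a 1).
  So the only cell in column 1 that can hold 1 is (1,1).
  So (1,1) = 1.
For (3,3):
  Consider where 2 can go in column 3.
  (1,3) is out (row 1 already has a 2).
  (2,3) is out (box 2 already has a 2).
  (4,3) is out (row 4 already has a 2).
  So the only cell in column 3 that can hold 2 is (3,3).
  So (3,3) = 2.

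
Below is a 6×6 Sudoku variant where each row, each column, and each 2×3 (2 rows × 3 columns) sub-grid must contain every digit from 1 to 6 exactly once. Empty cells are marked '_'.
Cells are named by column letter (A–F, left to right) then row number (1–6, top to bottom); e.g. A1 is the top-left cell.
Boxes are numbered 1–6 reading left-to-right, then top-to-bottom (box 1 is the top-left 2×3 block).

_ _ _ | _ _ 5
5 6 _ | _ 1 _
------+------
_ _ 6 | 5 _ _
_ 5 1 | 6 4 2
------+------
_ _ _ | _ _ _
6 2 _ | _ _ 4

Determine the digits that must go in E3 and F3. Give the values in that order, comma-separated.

For E3:
  Row 3 already contains {5, 6}.
  Column E already contains {1, 4}.
  Its 2×3 block (box 4) already contains {2, 4, 5, 6}.
  The only value from 1–6 not eliminated is 3, so E3 = 3.
For F3:
  Consider where 1 can go in box 4.
  E3 is out (column E already has a 1).
  So the only cell in box 4 that can hold 1 is F3.
  So F3 = 1.

3,1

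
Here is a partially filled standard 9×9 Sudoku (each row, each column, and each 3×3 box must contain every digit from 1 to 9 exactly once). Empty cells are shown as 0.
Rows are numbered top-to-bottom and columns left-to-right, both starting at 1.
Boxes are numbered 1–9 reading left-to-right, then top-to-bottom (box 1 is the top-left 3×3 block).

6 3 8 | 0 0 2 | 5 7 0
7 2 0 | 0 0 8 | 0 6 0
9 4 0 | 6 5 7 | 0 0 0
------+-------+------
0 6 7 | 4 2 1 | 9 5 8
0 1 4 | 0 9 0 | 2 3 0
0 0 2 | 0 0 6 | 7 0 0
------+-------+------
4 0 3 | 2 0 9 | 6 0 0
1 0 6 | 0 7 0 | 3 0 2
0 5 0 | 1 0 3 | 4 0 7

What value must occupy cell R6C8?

4

Cell R6C8 itself could take any of {1, 4} by direct elimination.
Consider where 4 can go in column 8.
R3C8 is out (row 3 already has a 4).
R7C8 is out (row 7 already has a 4).
R8C8 is out (box 9 already has a 4).
R9C8 is out (row 9 already has a 4).
So the only cell in column 8 that can hold 4 is R6C8.
Therefore R6C8 = 4.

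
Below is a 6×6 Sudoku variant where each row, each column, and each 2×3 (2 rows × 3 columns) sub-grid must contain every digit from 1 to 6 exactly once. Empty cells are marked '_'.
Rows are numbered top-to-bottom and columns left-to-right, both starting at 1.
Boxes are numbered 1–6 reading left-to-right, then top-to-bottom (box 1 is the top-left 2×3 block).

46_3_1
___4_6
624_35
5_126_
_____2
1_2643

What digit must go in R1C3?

5

Row 1 already contains {1, 3, 4, 6}.
Column 3 already contains {1, 2, 4}.
Its 2×3 block (box 1) already contains {4, 6}.
The only value from 1–6 not eliminated is 5, so R1C3 = 5.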